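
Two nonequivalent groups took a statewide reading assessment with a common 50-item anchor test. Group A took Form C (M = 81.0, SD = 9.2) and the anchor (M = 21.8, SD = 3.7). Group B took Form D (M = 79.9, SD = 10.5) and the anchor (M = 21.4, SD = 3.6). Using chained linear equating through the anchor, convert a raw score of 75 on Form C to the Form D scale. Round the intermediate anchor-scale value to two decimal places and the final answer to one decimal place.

74.0

Form C → anchor (Group A): v = (3.7/9.2)(75 − 81.0) + 21.8 = 19.39
anchor → Form D (Group B): y = (10.5/3.6)(19.39 − 21.4) + 79.9 = 74.0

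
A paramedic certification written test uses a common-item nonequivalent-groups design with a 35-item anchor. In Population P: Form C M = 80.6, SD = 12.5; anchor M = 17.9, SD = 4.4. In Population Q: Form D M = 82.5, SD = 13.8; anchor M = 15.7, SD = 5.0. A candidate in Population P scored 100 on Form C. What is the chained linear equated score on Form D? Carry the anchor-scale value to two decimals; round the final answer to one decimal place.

Form C → anchor (Population P): v = (4.4/12.5)(100 − 80.6) + 17.9 = 24.73
anchor → Form D (Population Q): y = (13.8/5.0)(24.73 − 15.7) + 82.5 = 107.4

107.4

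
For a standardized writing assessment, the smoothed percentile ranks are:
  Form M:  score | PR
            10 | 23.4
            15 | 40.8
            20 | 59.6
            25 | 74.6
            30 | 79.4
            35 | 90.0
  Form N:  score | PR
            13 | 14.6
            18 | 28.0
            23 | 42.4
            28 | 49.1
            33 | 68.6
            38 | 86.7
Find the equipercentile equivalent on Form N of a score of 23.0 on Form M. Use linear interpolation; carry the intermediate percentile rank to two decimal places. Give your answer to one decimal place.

33.0

PR of 23.0 on Form M: 59.6 + (23.0 − 20)/(25 − 20) × (74.6 − 59.6) = 68.60
On Form N, PR 68.60 falls between score 28 (PR 49.1) and 33 (PR 68.6).
Interpolate: 28 + (68.60 − 49.1)/(68.6 − 49.1) × (33 − 28) = 33.0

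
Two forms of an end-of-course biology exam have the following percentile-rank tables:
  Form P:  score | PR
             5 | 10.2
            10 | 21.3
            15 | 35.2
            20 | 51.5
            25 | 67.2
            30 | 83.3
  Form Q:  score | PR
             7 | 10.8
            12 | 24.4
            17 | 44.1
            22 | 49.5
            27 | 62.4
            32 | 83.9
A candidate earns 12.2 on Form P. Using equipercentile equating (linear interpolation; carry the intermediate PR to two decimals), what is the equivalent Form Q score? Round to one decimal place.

12.8

PR of 12.2 on Form P: 21.3 + (12.2 − 10)/(15 − 10) × (35.2 − 21.3) = 27.42
On Form Q, PR 27.42 falls between score 12 (PR 24.4) and 17 (PR 44.1).
Interpolate: 12 + (27.42 − 24.4)/(44.1 − 24.4) × (17 − 12) = 12.8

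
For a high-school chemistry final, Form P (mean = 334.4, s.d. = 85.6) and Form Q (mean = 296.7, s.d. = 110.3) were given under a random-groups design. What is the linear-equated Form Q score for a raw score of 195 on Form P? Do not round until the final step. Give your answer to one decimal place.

117.1

Linear equating: y = (SD_Y/SD_X)(x − M_X) + M_Y
y = (110.3/85.6)(195 − 334.4) + 296.7
y = 1.288551 × -139.4 + 296.7 = -179.6241 + 296.7 = 117.1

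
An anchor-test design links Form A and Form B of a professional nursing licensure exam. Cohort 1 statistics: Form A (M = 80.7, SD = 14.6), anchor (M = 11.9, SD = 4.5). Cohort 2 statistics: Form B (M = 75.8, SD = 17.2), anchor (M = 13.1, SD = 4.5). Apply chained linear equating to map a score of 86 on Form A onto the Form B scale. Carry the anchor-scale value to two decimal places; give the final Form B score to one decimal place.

Form A → anchor (Cohort 1): v = (4.5/14.6)(86 − 80.7) + 11.9 = 13.53
anchor → Form B (Cohort 2): y = (17.2/4.5)(13.53 − 13.1) + 75.8 = 77.4

77.4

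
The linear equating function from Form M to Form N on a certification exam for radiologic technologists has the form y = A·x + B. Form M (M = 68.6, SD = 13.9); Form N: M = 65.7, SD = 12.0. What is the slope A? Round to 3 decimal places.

0.863

A = SD_Y / SD_X = 12.0 / 13.9 = 0.863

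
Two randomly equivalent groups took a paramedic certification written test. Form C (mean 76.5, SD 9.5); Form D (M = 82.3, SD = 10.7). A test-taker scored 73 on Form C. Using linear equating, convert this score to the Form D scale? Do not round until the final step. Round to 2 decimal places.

78.36

Linear equating: y = (SD_Y/SD_X)(x − M_X) + M_Y
y = (10.7/9.5)(73 − 76.5) + 82.3
y = 1.126316 × -3.5 + 82.3 = -3.9421 + 82.3 = 78.36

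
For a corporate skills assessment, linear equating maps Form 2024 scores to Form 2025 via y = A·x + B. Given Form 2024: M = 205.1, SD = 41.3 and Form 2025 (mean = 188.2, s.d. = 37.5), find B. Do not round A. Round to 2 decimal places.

1.97

A = SD_Y / SD_X = 37.5 / 41.3 = 0.907990
B = M_Y − A·M_X = 188.2 − 0.907990 × 205.1 = 1.97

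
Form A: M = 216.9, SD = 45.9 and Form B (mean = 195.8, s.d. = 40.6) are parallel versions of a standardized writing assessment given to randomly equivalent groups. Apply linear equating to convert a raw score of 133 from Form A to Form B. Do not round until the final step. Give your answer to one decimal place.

Linear equating: y = (SD_Y/SD_X)(x − M_X) + M_Y
y = (40.6/45.9)(133 − 216.9) + 195.8
y = 0.884532 × -83.9 + 195.8 = -74.2122 + 195.8 = 121.6

121.6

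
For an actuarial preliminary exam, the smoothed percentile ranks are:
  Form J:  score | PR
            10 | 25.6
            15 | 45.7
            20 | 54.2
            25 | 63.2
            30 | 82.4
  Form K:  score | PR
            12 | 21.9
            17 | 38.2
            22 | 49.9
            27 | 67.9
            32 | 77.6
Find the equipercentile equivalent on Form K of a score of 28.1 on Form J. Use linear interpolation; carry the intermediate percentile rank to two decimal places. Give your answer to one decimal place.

PR of 28.1 on Form J: 63.2 + (28.1 − 25)/(30 − 25) × (82.4 − 63.2) = 75.10
On Form K, PR 75.10 falls between score 27 (PR 67.9) and 32 (PR 77.6).
Interpolate: 27 + (75.10 − 67.9)/(77.6 − 67.9) × (32 − 27) = 30.7

30.7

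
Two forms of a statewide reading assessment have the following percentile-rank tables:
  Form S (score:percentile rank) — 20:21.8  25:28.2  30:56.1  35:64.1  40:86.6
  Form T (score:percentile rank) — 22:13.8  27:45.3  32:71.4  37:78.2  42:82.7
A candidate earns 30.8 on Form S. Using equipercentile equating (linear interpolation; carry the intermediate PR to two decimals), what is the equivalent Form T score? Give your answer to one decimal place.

29.3

PR of 30.8 on Form S: 56.1 + (30.8 − 30)/(35 − 30) × (64.1 − 56.1) = 57.38
On Form T, PR 57.38 falls between score 27 (PR 45.3) and 32 (PR 71.4).
Interpolate: 27 + (57.38 − 45.3)/(71.4 − 45.3) × (32 − 27) = 29.3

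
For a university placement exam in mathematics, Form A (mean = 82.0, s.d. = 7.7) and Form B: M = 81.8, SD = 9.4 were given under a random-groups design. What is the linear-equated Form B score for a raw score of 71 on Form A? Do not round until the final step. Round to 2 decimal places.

Linear equating: y = (SD_Y/SD_X)(x − M_X) + M_Y
y = (9.4/7.7)(71 − 82.0) + 81.8
y = 1.220779 × -11.0 + 81.8 = -13.4286 + 81.8 = 68.37

68.37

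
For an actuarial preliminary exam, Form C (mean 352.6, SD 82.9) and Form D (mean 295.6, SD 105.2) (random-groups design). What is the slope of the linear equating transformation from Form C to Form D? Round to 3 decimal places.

1.269

A = SD_Y / SD_X = 105.2 / 82.9 = 1.269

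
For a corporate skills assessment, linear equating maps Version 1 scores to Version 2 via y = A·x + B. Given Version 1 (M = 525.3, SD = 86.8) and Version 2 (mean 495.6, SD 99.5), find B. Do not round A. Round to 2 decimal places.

-106.56

A = SD_Y / SD_X = 99.5 / 86.8 = 1.146313
B = M_Y − A·M_X = 495.6 − 1.146313 × 525.3 = -106.56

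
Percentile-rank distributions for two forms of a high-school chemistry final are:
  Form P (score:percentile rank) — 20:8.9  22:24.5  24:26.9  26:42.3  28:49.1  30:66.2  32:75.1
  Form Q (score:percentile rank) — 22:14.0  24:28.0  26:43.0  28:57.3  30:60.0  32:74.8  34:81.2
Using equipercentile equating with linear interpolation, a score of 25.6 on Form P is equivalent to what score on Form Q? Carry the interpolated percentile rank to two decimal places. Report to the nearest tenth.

PR of 25.6 on Form P: 26.9 + (25.6 − 24)/(26 − 24) × (42.3 − 26.9) = 39.22
On Form Q, PR 39.22 falls between score 24 (PR 28.0) and 26 (PR 43.0).
Interpolate: 24 + (39.22 − 28.0)/(43.0 − 28.0) × (26 − 24) = 25.5

25.5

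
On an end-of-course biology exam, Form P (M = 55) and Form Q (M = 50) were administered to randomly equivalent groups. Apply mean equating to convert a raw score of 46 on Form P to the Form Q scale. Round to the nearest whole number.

Mean equating: y = x + (M_Y − M_X) = 46 + (50 − 55) = 41

41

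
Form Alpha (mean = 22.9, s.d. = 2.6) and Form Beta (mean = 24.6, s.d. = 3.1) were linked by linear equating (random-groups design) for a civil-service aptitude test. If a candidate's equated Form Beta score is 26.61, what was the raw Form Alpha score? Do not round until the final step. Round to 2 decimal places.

24.59

Invert y = (SD_Y/SD_X)(x − M_X) + M_Y:
x = (SD_X/SD_Y)(y − M_Y) + M_X = (2.6/3.1)(26.61 − 24.6) + 22.9
x = 0.838710 × 2.010 + 22.9 = 24.59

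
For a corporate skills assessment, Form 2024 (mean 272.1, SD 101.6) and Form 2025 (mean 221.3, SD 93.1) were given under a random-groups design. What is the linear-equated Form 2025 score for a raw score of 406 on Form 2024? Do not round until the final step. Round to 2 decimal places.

Linear equating: y = (SD_Y/SD_X)(x − M_X) + M_Y
y = (93.1/101.6)(406 − 272.1) + 221.3
y = 0.916339 × 133.9 + 221.3 = 122.6977 + 221.3 = 344.00

344.00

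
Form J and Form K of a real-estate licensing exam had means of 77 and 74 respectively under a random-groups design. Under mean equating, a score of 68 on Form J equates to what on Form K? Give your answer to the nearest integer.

Mean equating: y = x + (M_Y − M_X) = 68 + (74 − 77) = 65

65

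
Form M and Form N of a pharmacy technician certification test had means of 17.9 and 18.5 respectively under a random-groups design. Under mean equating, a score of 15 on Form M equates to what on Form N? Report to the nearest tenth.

15.6

Mean equating: y = x + (M_Y − M_X) = 15 + (18.5 − 17.9) = 15.6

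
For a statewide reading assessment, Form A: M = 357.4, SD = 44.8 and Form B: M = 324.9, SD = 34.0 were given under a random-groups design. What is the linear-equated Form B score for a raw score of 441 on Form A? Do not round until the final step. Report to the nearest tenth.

Linear equating: y = (SD_Y/SD_X)(x − M_X) + M_Y
y = (34.0/44.8)(441 − 357.4) + 324.9
y = 0.758929 × 83.6 + 324.9 = 63.4464 + 324.9 = 388.3

388.3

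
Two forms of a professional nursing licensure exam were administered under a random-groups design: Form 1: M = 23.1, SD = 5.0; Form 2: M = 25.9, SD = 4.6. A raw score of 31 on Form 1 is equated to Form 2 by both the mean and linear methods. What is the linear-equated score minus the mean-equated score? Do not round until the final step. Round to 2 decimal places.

-0.63

Mean-equated: 31 + (25.9 − 23.1) = 33.80
Linear-equated: (4.6/5.0)(31 − 23.1) + 25.9 = 33.168
Difference = 33.168 − 33.80 = -0.63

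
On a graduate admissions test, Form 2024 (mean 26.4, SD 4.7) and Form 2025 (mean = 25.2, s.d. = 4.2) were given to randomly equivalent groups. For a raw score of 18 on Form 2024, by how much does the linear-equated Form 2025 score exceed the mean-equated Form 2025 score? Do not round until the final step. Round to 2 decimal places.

0.89

Mean-equated: 18 + (25.2 − 26.4) = 16.80
Linear-equated: (4.2/4.7)(18 − 26.4) + 25.2 = 17.694
Difference = 17.694 − 16.80 = 0.89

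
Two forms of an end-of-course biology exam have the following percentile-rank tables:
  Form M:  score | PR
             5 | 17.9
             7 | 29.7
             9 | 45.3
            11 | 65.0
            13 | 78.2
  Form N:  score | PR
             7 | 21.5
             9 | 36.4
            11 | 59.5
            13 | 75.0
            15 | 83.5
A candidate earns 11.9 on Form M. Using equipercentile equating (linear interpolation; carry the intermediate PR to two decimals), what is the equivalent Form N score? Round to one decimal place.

12.5

PR of 11.9 on Form M: 65.0 + (11.9 − 11)/(13 − 11) × (78.2 − 65.0) = 70.94
On Form N, PR 70.94 falls between score 11 (PR 59.5) and 13 (PR 75.0).
Interpolate: 11 + (70.94 − 59.5)/(75.0 − 59.5) × (13 − 11) = 12.5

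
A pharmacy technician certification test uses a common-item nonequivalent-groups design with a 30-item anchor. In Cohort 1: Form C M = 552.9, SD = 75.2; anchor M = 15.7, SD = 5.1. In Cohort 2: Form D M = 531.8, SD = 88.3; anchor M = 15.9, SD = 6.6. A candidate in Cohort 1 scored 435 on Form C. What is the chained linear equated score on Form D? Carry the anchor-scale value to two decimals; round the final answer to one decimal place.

422.1

Form C → anchor (Cohort 1): v = (5.1/75.2)(435 − 552.9) + 15.7 = 7.70
anchor → Form D (Cohort 2): y = (88.3/6.6)(7.70 − 15.9) + 531.8 = 422.1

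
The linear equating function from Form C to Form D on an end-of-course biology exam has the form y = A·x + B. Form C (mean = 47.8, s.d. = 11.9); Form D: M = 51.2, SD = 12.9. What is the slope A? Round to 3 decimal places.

1.084

A = SD_Y / SD_X = 12.9 / 11.9 = 1.084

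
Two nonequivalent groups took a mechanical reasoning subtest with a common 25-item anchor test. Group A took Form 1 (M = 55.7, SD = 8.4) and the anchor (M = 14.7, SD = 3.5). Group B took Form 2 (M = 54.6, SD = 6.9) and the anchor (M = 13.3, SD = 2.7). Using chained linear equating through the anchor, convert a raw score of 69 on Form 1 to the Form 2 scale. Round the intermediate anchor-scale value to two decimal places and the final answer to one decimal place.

Form 1 → anchor (Group A): v = (3.5/8.4)(69 − 55.7) + 14.7 = 20.24
anchor → Form 2 (Group B): y = (6.9/2.7)(20.24 − 13.3) + 54.6 = 72.3

72.3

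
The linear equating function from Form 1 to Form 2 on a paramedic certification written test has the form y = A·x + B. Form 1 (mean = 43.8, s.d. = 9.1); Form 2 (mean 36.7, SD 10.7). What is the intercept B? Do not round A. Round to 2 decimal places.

-14.80

A = SD_Y / SD_X = 10.7 / 9.1 = 1.175824
B = M_Y − A·M_X = 36.7 − 1.175824 × 43.8 = -14.80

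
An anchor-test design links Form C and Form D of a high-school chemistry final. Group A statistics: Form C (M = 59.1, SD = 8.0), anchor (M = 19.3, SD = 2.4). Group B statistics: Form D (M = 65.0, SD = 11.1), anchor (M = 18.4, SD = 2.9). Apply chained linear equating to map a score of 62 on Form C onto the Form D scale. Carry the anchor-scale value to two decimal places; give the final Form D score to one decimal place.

Form C → anchor (Group A): v = (2.4/8.0)(62 − 59.1) + 19.3 = 20.17
anchor → Form D (Group B): y = (11.1/2.9)(20.17 − 18.4) + 65.0 = 71.8

71.8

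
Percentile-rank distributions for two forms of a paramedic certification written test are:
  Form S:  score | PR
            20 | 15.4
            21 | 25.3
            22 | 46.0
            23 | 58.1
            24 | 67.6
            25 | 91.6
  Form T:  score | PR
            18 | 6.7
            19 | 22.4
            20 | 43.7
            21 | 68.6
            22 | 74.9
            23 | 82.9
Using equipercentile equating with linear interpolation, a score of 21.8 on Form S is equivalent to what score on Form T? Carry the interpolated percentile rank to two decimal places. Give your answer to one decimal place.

PR of 21.8 on Form S: 25.3 + (21.8 − 21)/(22 − 21) × (46.0 − 25.3) = 41.86
On Form T, PR 41.86 falls between score 19 (PR 22.4) and 20 (PR 43.7).
Interpolate: 19 + (41.86 − 22.4)/(43.7 − 22.4) × (20 − 19) = 19.9

19.9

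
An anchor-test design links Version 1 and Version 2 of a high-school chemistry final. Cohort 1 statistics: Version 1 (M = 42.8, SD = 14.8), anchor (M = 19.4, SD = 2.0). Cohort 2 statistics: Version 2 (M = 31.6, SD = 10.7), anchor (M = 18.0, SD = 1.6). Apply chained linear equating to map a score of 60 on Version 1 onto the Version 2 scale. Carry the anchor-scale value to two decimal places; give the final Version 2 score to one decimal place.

56.5

Version 1 → anchor (Cohort 1): v = (2.0/14.8)(60 − 42.8) + 19.4 = 21.72
anchor → Version 2 (Cohort 2): y = (10.7/1.6)(21.72 − 18.0) + 31.6 = 56.5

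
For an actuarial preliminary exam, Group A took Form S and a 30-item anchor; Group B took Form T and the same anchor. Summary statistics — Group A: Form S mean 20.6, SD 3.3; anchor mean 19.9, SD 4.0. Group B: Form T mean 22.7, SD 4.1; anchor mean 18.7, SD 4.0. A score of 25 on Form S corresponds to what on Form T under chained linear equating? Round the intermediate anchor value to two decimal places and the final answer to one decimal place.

29.4

Form S → anchor (Group A): v = (4.0/3.3)(25 − 20.6) + 19.9 = 25.23
anchor → Form T (Group B): y = (4.1/4.0)(25.23 − 18.7) + 22.7 = 29.4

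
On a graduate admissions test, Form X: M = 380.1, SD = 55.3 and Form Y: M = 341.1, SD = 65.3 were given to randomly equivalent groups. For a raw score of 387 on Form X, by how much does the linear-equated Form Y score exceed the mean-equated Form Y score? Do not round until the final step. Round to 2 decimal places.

Mean-equated: 387 + (341.1 − 380.1) = 348.00
Linear-equated: (65.3/55.3)(387 − 380.1) + 341.1 = 349.248
Difference = 349.248 − 348.00 = 1.25

1.25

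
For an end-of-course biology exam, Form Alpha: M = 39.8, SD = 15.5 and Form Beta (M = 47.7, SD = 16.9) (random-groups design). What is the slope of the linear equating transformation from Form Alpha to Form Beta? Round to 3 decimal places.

A = SD_Y / SD_X = 16.9 / 15.5 = 1.090

1.090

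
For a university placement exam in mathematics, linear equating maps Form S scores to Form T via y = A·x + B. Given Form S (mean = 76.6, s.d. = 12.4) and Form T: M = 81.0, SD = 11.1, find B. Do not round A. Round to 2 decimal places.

A = SD_Y / SD_X = 11.1 / 12.4 = 0.895161
B = M_Y − A·M_X = 81.0 − 0.895161 × 76.6 = 12.43

12.43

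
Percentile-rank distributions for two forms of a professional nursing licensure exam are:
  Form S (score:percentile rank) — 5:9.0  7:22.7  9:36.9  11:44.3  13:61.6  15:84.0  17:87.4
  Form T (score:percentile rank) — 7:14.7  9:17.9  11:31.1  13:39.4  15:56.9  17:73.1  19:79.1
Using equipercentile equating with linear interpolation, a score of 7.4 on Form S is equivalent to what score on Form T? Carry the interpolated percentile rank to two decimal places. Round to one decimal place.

10.2

PR of 7.4 on Form S: 22.7 + (7.4 − 7)/(9 − 7) × (36.9 − 22.7) = 25.54
On Form T, PR 25.54 falls between score 9 (PR 17.9) and 11 (PR 31.1).
Interpolate: 9 + (25.54 − 17.9)/(31.1 − 17.9) × (11 − 9) = 10.2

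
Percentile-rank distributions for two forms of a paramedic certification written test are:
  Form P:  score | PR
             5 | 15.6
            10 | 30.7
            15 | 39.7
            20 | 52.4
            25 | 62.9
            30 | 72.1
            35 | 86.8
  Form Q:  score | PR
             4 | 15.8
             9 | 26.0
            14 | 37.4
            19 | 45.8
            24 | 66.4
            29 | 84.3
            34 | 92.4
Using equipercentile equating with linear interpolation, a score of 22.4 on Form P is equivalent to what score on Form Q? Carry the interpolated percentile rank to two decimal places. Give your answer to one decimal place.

21.8

PR of 22.4 on Form P: 52.4 + (22.4 − 20)/(25 − 20) × (62.9 − 52.4) = 57.44
On Form Q, PR 57.44 falls between score 19 (PR 45.8) and 24 (PR 66.4).
Interpolate: 19 + (57.44 − 45.8)/(66.4 − 45.8) × (24 − 19) = 21.8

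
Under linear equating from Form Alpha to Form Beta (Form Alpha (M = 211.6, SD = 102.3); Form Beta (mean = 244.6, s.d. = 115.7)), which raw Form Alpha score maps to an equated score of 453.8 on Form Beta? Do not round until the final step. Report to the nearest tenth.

396.6

Invert y = (SD_Y/SD_X)(x − M_X) + M_Y:
x = (SD_X/SD_Y)(y − M_Y) + M_X = (102.3/115.7)(453.8 − 244.6) + 211.6
x = 0.884183 × 209.200 + 211.6 = 396.6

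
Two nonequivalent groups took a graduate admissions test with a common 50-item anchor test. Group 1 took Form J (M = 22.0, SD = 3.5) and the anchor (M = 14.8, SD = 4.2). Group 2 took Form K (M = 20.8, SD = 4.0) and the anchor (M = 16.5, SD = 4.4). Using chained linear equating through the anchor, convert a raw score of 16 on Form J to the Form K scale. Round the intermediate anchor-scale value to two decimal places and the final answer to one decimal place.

Form J → anchor (Group 1): v = (4.2/3.5)(16 − 22.0) + 14.8 = 7.60
anchor → Form K (Group 2): y = (4.0/4.4)(7.60 − 16.5) + 20.8 = 12.7

12.7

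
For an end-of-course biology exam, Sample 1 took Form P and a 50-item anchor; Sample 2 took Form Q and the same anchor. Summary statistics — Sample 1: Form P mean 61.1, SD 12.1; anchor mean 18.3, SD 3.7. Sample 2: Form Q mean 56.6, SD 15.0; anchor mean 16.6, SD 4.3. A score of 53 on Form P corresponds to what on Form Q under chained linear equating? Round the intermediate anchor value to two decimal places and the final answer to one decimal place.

Form P → anchor (Sample 1): v = (3.7/12.1)(53 − 61.1) + 18.3 = 15.82
anchor → Form Q (Sample 2): y = (15.0/4.3)(15.82 − 16.6) + 56.6 = 53.9

53.9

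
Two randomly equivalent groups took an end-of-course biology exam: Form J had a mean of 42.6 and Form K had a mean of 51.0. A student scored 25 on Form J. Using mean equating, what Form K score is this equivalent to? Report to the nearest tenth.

33.4

Mean equating: y = x + (M_Y − M_X) = 25 + (51.0 − 42.6) = 33.4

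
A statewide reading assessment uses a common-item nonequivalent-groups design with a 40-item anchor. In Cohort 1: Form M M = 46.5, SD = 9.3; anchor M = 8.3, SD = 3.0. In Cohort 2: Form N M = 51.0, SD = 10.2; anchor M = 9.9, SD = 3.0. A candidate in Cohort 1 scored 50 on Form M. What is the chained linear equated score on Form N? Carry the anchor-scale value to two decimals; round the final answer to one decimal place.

49.4

Form M → anchor (Cohort 1): v = (3.0/9.3)(50 − 46.5) + 8.3 = 9.43
anchor → Form N (Cohort 2): y = (10.2/3.0)(9.43 − 9.9) + 51.0 = 49.4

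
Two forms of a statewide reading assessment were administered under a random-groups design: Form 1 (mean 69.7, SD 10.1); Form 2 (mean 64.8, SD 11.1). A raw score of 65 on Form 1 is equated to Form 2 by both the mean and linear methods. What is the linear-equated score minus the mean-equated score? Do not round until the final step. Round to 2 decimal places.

-0.47

Mean-equated: 65 + (64.8 − 69.7) = 60.10
Linear-equated: (11.1/10.1)(65 − 69.7) + 64.8 = 59.635
Difference = 59.635 − 60.10 = -0.47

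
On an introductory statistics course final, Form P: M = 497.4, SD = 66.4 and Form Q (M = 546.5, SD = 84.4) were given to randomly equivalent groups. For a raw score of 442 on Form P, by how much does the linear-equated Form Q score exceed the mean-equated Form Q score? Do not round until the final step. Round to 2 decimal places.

-15.02

Mean-equated: 442 + (546.5 − 497.4) = 491.10
Linear-equated: (84.4/66.4)(442 − 497.4) + 546.5 = 476.082
Difference = 476.082 − 491.10 = -15.02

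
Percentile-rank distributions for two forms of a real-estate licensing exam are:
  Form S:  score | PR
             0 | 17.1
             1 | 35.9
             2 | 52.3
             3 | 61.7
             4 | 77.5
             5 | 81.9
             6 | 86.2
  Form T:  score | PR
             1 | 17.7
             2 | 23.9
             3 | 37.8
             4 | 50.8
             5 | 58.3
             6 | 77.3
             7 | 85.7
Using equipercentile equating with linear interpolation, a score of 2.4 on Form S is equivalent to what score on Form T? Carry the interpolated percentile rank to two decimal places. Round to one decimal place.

PR of 2.4 on Form S: 52.3 + (2.4 − 2)/(3 − 2) × (61.7 − 52.3) = 56.06
On Form T, PR 56.06 falls between score 4 (PR 50.8) and 5 (PR 58.3).
Interpolate: 4 + (56.06 − 50.8)/(58.3 − 50.8) × (5 − 4) = 4.7

4.7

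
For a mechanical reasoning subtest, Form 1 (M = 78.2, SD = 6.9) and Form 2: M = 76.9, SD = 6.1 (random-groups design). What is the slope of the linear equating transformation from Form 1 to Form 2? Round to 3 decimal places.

0.884

A = SD_Y / SD_X = 6.1 / 6.9 = 0.884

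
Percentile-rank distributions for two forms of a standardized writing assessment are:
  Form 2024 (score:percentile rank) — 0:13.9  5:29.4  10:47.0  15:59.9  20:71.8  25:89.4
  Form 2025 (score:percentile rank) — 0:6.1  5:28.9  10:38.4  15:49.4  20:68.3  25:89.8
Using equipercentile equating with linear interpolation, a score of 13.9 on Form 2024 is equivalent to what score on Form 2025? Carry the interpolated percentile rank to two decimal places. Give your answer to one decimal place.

PR of 13.9 on Form 2024: 47.0 + (13.9 − 10)/(15 − 10) × (59.9 − 47.0) = 57.06
On Form 2025, PR 57.06 falls between score 15 (PR 49.4) and 20 (PR 68.3).
Interpolate: 15 + (57.06 − 49.4)/(68.3 − 49.4) × (20 − 15) = 17.0

17.0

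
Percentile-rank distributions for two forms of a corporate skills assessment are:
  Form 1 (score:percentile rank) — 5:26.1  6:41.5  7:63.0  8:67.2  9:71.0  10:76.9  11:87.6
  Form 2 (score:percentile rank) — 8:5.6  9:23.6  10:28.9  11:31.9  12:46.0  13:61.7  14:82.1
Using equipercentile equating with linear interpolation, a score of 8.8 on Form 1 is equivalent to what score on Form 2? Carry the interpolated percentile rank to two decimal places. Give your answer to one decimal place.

PR of 8.8 on Form 1: 67.2 + (8.8 − 8)/(9 − 8) × (71.0 − 67.2) = 70.24
On Form 2, PR 70.24 falls between score 13 (PR 61.7) and 14 (PR 82.1).
Interpolate: 13 + (70.24 − 61.7)/(82.1 − 61.7) × (14 − 13) = 13.4

13.4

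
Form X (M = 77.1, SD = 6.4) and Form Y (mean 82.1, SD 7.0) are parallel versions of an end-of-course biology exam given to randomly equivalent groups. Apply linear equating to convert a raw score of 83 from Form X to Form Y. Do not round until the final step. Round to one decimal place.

88.6

Linear equating: y = (SD_Y/SD_X)(x − M_X) + M_Y
y = (7.0/6.4)(83 − 77.1) + 82.1
y = 1.093750 × 5.9 + 82.1 = 6.4531 + 82.1 = 88.6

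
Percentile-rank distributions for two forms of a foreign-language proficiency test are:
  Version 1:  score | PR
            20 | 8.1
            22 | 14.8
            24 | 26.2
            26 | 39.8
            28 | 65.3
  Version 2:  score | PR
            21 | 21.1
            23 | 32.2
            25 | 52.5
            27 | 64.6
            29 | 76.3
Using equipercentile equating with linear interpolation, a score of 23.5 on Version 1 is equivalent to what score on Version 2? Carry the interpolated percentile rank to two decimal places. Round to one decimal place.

PR of 23.5 on Version 1: 14.8 + (23.5 − 22)/(24 − 22) × (26.2 − 14.8) = 23.35
On Version 2, PR 23.35 falls between score 21 (PR 21.1) and 23 (PR 32.2).
Interpolate: 21 + (23.35 − 21.1)/(32.2 − 21.1) × (23 − 21) = 21.4

21.4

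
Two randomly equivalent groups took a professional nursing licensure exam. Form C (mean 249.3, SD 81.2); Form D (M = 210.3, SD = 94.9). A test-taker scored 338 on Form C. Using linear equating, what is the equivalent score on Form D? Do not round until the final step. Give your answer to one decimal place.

314.0

Linear equating: y = (SD_Y/SD_X)(x − M_X) + M_Y
y = (94.9/81.2)(338 − 249.3) + 210.3
y = 1.168719 × 88.7 + 210.3 = 103.6654 + 210.3 = 314.0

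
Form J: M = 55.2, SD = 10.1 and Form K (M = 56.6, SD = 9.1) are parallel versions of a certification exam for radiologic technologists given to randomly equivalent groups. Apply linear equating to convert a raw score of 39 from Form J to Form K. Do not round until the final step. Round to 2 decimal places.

42.00

Linear equating: y = (SD_Y/SD_X)(x − M_X) + M_Y
y = (9.1/10.1)(39 − 55.2) + 56.6
y = 0.900990 × -16.2 + 56.6 = -14.5960 + 56.6 = 42.00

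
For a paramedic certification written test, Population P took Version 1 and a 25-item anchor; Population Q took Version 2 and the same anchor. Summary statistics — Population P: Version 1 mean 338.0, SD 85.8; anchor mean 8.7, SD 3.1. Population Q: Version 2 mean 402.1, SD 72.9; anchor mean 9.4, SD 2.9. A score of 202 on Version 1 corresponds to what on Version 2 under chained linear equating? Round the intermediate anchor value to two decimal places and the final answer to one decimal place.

261.1

Version 1 → anchor (Population P): v = (3.1/85.8)(202 − 338.0) + 8.7 = 3.79
anchor → Version 2 (Population Q): y = (72.9/2.9)(3.79 − 9.4) + 402.1 = 261.1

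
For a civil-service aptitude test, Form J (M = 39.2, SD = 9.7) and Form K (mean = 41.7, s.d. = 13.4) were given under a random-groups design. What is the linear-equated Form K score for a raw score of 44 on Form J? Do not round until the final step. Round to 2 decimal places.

Linear equating: y = (SD_Y/SD_X)(x − M_X) + M_Y
y = (13.4/9.7)(44 − 39.2) + 41.7
y = 1.381443 × 4.8 + 41.7 = 6.6309 + 41.7 = 48.33

48.33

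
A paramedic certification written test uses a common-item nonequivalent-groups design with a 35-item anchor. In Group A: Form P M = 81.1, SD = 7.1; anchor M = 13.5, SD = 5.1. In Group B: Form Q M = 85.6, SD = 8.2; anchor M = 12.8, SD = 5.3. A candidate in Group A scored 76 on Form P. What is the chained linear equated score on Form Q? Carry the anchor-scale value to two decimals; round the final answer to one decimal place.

Form P → anchor (Group A): v = (5.1/7.1)(76 − 81.1) + 13.5 = 9.84
anchor → Form Q (Group B): y = (8.2/5.3)(9.84 − 12.8) + 85.6 = 81.0

81.0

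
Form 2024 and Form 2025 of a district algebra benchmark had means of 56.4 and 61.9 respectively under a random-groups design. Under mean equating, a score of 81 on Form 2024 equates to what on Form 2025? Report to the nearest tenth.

86.5

Mean equating: y = x + (M_Y − M_X) = 81 + (61.9 − 56.4) = 86.5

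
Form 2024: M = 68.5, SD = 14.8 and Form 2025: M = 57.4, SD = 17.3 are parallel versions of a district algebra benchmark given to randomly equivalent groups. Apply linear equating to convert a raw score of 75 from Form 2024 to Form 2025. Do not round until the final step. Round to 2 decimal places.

Linear equating: y = (SD_Y/SD_X)(x − M_X) + M_Y
y = (17.3/14.8)(75 − 68.5) + 57.4
y = 1.168919 × 6.5 + 57.4 = 7.5980 + 57.4 = 65.00

65.00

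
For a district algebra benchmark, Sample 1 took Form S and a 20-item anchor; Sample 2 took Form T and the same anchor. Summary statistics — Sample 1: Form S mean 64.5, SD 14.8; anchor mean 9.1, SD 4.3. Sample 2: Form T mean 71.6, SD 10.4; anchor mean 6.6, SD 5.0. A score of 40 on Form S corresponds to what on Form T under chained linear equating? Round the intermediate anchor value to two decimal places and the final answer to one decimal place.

62.0

Form S → anchor (Sample 1): v = (4.3/14.8)(40 − 64.5) + 9.1 = 1.98
anchor → Form T (Sample 2): y = (10.4/5.0)(1.98 − 6.6) + 71.6 = 62.0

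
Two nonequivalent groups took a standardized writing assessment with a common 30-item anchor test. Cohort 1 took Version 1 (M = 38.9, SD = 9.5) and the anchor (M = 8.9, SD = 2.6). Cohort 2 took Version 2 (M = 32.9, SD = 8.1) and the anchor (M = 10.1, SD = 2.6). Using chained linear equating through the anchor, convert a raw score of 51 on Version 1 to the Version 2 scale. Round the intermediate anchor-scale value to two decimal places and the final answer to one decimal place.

39.5

Version 1 → anchor (Cohort 1): v = (2.6/9.5)(51 − 38.9) + 8.9 = 12.21
anchor → Version 2 (Cohort 2): y = (8.1/2.6)(12.21 − 10.1) + 32.9 = 39.5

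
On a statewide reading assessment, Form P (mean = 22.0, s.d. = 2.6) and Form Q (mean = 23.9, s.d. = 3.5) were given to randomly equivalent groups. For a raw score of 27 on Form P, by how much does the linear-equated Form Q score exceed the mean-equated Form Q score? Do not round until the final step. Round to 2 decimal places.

1.73

Mean-equated: 27 + (23.9 − 22.0) = 28.90
Linear-equated: (3.5/2.6)(27 − 22.0) + 23.9 = 30.631
Difference = 30.631 − 28.90 = 1.73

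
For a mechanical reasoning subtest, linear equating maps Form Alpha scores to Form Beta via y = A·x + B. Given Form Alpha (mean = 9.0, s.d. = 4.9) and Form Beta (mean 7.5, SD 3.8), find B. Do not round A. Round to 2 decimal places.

0.52

A = SD_Y / SD_X = 3.8 / 4.9 = 0.775510
B = M_Y − A·M_X = 7.5 − 0.775510 × 9.0 = 0.52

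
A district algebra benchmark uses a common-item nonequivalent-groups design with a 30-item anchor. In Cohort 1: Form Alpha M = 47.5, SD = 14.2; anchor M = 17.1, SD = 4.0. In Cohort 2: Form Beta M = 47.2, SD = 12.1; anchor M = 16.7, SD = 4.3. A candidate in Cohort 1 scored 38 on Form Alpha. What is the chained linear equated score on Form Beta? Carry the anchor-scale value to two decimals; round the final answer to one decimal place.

Form Alpha → anchor (Cohort 1): v = (4.0/14.2)(38 − 47.5) + 17.1 = 14.42
anchor → Form Beta (Cohort 2): y = (12.1/4.3)(14.42 − 16.7) + 47.2 = 40.8

40.8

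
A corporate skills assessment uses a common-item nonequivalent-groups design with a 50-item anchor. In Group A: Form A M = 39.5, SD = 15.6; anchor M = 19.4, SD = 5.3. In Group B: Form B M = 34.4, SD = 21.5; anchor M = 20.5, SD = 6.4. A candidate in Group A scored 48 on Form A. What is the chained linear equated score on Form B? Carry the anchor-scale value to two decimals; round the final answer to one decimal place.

Form A → anchor (Group A): v = (5.3/15.6)(48 − 39.5) + 19.4 = 22.29
anchor → Form B (Group B): y = (21.5/6.4)(22.29 − 20.5) + 34.4 = 40.4

40.4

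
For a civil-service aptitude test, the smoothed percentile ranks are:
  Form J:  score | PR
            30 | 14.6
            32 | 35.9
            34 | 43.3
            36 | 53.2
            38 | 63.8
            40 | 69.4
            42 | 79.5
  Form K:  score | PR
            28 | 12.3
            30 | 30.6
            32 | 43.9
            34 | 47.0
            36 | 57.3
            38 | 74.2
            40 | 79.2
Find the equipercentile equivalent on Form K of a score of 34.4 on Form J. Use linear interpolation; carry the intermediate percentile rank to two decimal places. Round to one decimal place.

32.9

PR of 34.4 on Form J: 43.3 + (34.4 − 34)/(36 − 34) × (53.2 − 43.3) = 45.28
On Form K, PR 45.28 falls between score 32 (PR 43.9) and 34 (PR 47.0).
Interpolate: 32 + (45.28 − 43.9)/(47.0 − 43.9) × (34 − 32) = 32.9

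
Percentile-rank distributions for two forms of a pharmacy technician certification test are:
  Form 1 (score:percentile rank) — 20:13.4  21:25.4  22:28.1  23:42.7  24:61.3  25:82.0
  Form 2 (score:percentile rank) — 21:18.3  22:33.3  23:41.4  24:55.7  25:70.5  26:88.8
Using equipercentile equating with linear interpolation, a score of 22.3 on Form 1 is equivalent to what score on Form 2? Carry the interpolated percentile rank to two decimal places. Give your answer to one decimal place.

21.9

PR of 22.3 on Form 1: 28.1 + (22.3 − 22)/(23 − 22) × (42.7 − 28.1) = 32.48
On Form 2, PR 32.48 falls between score 21 (PR 18.3) and 22 (PR 33.3).
Interpolate: 21 + (32.48 − 18.3)/(33.3 − 18.3) × (22 − 21) = 21.9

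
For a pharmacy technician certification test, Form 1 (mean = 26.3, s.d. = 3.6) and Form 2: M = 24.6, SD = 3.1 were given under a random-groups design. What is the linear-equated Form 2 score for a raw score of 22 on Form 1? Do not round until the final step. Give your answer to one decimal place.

20.9

Linear equating: y = (SD_Y/SD_X)(x − M_X) + M_Y
y = (3.1/3.6)(22 − 26.3) + 24.6
y = 0.861111 × -4.3 + 24.6 = -3.7028 + 24.6 = 20.9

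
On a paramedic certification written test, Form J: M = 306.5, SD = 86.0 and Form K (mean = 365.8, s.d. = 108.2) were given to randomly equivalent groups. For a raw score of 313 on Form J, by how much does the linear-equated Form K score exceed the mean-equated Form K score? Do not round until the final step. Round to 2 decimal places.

1.68

Mean-equated: 313 + (365.8 − 306.5) = 372.30
Linear-equated: (108.2/86.0)(313 − 306.5) + 365.8 = 373.978
Difference = 373.978 − 372.30 = 1.68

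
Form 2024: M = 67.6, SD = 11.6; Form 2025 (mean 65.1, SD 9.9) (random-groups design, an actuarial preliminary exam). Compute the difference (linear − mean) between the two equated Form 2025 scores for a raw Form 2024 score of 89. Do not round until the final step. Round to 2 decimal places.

Mean-equated: 89 + (65.1 − 67.6) = 86.50
Linear-equated: (9.9/11.6)(89 − 67.6) + 65.1 = 83.364
Difference = 83.364 − 86.50 = -3.14

-3.14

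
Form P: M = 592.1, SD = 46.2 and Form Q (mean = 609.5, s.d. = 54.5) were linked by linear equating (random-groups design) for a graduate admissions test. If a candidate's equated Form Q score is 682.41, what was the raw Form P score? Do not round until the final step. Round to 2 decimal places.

Invert y = (SD_Y/SD_X)(x − M_X) + M_Y:
x = (SD_X/SD_Y)(y − M_Y) + M_X = (46.2/54.5)(682.41 − 609.5) + 592.1
x = 0.847706 × 72.910 + 592.1 = 653.91

653.91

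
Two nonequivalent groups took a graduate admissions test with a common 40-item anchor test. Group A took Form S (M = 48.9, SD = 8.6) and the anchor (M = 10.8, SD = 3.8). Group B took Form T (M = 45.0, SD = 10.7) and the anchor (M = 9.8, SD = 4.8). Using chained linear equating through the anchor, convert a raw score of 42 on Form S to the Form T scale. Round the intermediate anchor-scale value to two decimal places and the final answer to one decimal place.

40.4

Form S → anchor (Group A): v = (3.8/8.6)(42 − 48.9) + 10.8 = 7.75
anchor → Form T (Group B): y = (10.7/4.8)(7.75 − 9.8) + 45.0 = 40.4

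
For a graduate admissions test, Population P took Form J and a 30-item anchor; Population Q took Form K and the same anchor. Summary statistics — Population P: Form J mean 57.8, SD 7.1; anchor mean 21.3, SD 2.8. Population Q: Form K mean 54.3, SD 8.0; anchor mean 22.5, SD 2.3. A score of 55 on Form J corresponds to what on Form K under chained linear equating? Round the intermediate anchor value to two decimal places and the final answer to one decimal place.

46.3

Form J → anchor (Population P): v = (2.8/7.1)(55 − 57.8) + 21.3 = 20.20
anchor → Form K (Population Q): y = (8.0/2.3)(20.20 − 22.5) + 54.3 = 46.3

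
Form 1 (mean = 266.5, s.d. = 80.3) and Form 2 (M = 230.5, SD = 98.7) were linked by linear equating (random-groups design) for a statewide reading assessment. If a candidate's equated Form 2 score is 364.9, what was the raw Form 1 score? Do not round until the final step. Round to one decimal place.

375.8

Invert y = (SD_Y/SD_X)(x − M_X) + M_Y:
x = (SD_X/SD_Y)(y − M_Y) + M_X = (80.3/98.7)(364.9 − 230.5) + 266.5
x = 0.813576 × 134.400 + 266.5 = 375.8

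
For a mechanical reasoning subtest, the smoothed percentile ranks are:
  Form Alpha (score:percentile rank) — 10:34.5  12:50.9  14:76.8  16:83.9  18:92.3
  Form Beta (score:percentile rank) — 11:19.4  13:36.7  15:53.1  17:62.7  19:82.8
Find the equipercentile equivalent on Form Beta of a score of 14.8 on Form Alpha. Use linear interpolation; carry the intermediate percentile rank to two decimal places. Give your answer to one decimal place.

18.7

PR of 14.8 on Form Alpha: 76.8 + (14.8 − 14)/(16 − 14) × (83.9 − 76.8) = 79.64
On Form Beta, PR 79.64 falls between score 17 (PR 62.7) and 19 (PR 82.8).
Interpolate: 17 + (79.64 − 62.7)/(82.8 − 62.7) × (19 − 17) = 18.7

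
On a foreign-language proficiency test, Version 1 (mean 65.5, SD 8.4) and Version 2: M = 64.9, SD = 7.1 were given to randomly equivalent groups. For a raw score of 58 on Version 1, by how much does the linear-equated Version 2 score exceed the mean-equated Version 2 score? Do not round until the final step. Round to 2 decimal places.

Mean-equated: 58 + (64.9 − 65.5) = 57.40
Linear-equated: (7.1/8.4)(58 − 65.5) + 64.9 = 58.561
Difference = 58.561 − 57.40 = 1.16

1.16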